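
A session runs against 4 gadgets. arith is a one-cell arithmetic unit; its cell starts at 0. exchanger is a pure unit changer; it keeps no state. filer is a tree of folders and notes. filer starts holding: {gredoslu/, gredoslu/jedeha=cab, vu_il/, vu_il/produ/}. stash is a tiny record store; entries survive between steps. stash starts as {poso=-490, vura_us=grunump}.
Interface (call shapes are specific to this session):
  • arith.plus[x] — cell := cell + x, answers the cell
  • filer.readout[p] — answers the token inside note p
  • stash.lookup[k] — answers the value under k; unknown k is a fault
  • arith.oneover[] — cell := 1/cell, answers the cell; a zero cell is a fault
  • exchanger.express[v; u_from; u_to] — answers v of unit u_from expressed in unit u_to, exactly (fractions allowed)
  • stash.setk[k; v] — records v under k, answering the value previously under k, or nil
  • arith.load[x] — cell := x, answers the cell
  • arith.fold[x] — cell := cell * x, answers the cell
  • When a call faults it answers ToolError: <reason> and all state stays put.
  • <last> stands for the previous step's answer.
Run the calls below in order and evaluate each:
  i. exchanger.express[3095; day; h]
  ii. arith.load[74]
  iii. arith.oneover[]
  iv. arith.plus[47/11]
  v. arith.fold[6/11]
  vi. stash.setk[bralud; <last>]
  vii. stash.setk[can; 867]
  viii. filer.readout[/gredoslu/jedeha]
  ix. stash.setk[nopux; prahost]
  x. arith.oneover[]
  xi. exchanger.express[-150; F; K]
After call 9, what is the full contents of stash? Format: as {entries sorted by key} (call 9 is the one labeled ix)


Answer: {bralud=10467/4477, can=867, nopux=prahost, poso=-490, vura_us=grunump}

Derivation:
·→ exchanger.express(v→3095, u_from→day, u_to→h)
·← 74280
·→ arith.load(x→74)
·← 74
·→ arith.oneover()
·← 1/74
·→ arith.plus(x→47/11)
·← 3489/814
·→ arith.fold(x→6/11)
·← 10467/4477
·→ stash.setk(k→bralud, v→<last>)
·← nil
·→ stash.setk(k→can, v→867)
·← nil
·→ filer.readout(p→/gredoslu/jedeha)
·← cab
·→ stash.setk(k→nopux, v→prahost)
·← nil
·→ arith.oneover()
·← 4477/10467
·→ exchanger.express(v→-150, u_from→F, u_to→K)
·← 30967/180


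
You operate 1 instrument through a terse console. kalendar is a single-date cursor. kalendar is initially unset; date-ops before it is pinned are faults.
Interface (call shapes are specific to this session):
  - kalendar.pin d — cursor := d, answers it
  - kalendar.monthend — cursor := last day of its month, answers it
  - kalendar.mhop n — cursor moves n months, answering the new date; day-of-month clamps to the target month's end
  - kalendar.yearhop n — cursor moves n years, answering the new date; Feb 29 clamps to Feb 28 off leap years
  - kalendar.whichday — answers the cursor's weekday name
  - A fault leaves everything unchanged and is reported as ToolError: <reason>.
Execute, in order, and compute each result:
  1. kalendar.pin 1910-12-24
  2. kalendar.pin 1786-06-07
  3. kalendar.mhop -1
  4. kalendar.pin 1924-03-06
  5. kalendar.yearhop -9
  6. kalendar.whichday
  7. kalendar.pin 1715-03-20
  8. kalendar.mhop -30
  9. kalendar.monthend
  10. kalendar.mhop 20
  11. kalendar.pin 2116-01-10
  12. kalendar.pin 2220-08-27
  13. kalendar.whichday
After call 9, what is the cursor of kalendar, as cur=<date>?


Act: pin[d=1910-12-24]
Obs: 1910-12-24
Act: pin[d=1786-06-07]
Obs: 1786-06-07
Act: mhop[n=-1]
Obs: 1786-05-07
Act: pin[d=1924-03-06]
Obs: 1924-03-06
Act: yearhop[n=-9]
Obs: 1915-03-06
Act: whichday[]
Obs: Saturday
Act: pin[d=1715-03-20]
Obs: 1715-03-20
Act: mhop[n=-30]
Obs: 1712-09-20
Act: monthend[]
Obs: 1712-09-30
Act: mhop[n=20]
Obs: 1714-05-30
Act: pin[d=2116-01-10]
Obs: 2116-01-10
Act: pin[d=2220-08-27]
Obs: 2220-08-27
Act: whichday[]
Obs: Sunday

Answer: cur=1712-09-30


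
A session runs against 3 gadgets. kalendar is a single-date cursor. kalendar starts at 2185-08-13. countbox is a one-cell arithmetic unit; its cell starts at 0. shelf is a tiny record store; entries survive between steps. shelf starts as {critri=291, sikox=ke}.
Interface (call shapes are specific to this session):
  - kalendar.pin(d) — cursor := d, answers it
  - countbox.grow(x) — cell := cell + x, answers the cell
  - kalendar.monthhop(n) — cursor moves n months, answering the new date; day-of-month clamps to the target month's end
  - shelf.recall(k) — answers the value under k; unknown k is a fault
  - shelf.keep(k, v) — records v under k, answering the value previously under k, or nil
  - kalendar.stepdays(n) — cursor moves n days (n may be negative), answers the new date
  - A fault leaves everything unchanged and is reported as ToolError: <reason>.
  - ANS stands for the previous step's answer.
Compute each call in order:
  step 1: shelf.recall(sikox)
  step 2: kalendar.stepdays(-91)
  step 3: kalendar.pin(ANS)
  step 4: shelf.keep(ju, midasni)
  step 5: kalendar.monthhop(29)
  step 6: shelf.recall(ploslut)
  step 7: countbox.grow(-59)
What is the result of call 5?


Using shelf.recall on k='sikox', and see ke.
Now I run kalendar.stepdays on n='-91': 2185-05-14.
Next I call kalendar.pin on d='ANS', — result: 2185-05-14.
I run shelf.keep on k='ju', v='midasni', — result: nil.
Next I call kalendar.monthhop on n='29', yielding 2187-10-14.
Calling shelf.recall on k='ploslut', which returns ToolError: no such key ploslut.
I use countbox.grow on x='-59': -59.

Answer: 2187-10-14


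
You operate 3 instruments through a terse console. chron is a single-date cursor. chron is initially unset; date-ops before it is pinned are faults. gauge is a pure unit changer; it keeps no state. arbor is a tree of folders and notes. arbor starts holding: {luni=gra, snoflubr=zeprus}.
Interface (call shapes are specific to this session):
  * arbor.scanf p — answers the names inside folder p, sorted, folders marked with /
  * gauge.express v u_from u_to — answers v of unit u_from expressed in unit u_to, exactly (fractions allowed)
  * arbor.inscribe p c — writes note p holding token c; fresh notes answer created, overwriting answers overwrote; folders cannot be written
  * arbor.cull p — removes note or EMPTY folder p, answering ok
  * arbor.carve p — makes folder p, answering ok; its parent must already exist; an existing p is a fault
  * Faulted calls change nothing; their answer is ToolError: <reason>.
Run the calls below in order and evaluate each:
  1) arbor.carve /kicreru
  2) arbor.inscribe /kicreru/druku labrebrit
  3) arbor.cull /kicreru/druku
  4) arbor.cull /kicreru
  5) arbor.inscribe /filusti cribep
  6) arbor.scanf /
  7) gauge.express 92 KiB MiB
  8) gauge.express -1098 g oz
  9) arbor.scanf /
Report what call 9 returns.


Answer: [filusti, luni, snoflubr]

Derivation:
Step: carve[p→/kicreru]
Result: ok
Step: inscribe[p→/kicreru/druku; c→labrebrit]
Result: created
Step: cull[p→/kicreru/druku]
Result: ok
Step: cull[p→/kicreru]
Result: ok
Step: inscribe[p→/filusti; c→cribep]
Result: created
Step: scanf[p→/]
Result: [filusti, luni, snoflubr]
Step: express[v→92; u_from→KiB; u_to→MiB]
Result: 23/256
Step: express[v→-1098; u_from→g; u_to→oz]
Result: -1756800000/45359237
Step: scanf[p→/]
Result: [filusti, luni, snoflubr]


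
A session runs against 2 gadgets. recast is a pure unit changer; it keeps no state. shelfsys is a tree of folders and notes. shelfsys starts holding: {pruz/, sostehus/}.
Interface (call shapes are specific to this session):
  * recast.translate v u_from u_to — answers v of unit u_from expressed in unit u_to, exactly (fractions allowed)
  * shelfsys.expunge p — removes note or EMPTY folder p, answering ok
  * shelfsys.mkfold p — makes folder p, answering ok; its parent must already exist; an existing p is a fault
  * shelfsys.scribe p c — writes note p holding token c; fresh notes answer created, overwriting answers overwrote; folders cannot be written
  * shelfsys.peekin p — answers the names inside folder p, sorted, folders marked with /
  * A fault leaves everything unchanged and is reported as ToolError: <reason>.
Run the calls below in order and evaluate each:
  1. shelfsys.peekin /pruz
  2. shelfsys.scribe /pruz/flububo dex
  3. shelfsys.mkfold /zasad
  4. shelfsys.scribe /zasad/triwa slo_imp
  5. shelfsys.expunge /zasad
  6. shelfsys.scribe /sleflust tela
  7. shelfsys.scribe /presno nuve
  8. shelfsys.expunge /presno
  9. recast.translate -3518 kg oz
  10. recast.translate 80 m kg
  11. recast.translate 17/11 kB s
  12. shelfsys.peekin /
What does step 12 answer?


CALL shelfsys.peekin[p=/pruz]
RET  []
CALL shelfsys.scribe[p=/pruz/flububo; c=dex]
RET  created
CALL shelfsys.mkfold[p=/zasad]
RET  ok
CALL shelfsys.scribe[p=/zasad/triwa; c=slo_imp]
RET  created
CALL shelfsys.expunge[p=/zasad]
RET  ToolError: not empty
CALL shelfsys.scribe[p=/sleflust; c=tela]
RET  created
CALL shelfsys.scribe[p=/presno; c=nuve]
RET  created
CALL shelfsys.expunge[p=/presno]
RET  ok
CALL recast.translate[v=-3518; u_from=kg; u_to=oz]
RET  -5628800000000/45359237
CALL recast.translate[v=80; u_from=m; u_to=kg]
RET  ToolError: incompatible units
CALL recast.translate[v=17/11; u_from=kB; u_to=s]
RET  ToolError: incompatible units
CALL shelfsys.peekin[p=/]
RET  [pruz/, sleflust, sostehus/, zasad/]

Answer: [pruz/, sleflust, sostehus/, zasad/]


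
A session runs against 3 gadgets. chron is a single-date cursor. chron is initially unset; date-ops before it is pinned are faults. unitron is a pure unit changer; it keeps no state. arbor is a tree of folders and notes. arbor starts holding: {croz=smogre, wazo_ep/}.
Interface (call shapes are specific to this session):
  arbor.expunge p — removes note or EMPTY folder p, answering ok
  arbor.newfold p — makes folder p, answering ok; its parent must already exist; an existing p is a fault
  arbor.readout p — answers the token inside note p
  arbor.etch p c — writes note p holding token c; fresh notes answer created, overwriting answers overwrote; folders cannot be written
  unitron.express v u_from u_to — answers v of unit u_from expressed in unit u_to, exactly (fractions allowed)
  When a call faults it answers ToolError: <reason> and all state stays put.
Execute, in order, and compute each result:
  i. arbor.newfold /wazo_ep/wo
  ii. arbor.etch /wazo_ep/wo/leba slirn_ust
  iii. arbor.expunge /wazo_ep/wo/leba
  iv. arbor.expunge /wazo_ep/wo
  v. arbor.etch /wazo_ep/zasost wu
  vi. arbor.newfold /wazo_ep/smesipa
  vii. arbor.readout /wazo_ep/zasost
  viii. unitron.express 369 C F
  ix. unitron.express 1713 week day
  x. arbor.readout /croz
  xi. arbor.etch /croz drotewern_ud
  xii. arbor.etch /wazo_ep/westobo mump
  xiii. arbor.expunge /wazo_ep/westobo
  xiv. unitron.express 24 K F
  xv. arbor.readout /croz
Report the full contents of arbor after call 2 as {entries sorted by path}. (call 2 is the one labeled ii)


% arbor.newfold(p='/wazo_ep/wo') : ok
% arbor.etch(p='/wazo_ep/wo/leba', c='slirn_ust') : created
% arbor.expunge(p='/wazo_ep/wo/leba') : ok
% arbor.expunge(p='/wazo_ep/wo') : ok
% arbor.etch(p='/wazo_ep/zasost', c='wu') : created
% arbor.newfold(p='/wazo_ep/smesipa') : ok
% arbor.readout(p='/wazo_ep/zasost') : wu
% unitron.express(v='369', u_from='C', u_to='F') : 3481/5
% unitron.express(v='1713', u_from='week', u_to='day') : 11991
% arbor.readout(p='/croz') : smogre
% arbor.etch(p='/croz', c='drotewern_ud') : overwrote
% arbor.etch(p='/wazo_ep/westobo', c='mump') : created
% arbor.expunge(p='/wazo_ep/westobo') : ok
% unitron.express(v='24', u_from='K', u_to='F') : -41647/100
% arbor.readout(p='/croz') : drotewern_ud

Answer: {croz=smogre, wazo_ep/, wazo_ep/wo/, wazo_ep/wo/leba=slirn_ust}


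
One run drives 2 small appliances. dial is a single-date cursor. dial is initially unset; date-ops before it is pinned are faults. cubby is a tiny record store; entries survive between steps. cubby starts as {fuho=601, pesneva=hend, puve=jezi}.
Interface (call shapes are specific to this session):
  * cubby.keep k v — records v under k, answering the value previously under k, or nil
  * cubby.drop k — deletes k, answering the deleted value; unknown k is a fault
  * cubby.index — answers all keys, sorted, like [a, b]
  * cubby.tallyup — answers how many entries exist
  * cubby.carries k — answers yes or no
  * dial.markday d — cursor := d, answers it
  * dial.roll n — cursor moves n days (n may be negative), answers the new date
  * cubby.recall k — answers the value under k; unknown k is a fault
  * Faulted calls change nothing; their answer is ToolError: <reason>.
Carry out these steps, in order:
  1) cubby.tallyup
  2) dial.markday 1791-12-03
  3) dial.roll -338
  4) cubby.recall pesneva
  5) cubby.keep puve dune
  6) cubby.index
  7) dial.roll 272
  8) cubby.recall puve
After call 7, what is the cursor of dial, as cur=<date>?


~$ tallyup
[out] 3
~$ markday d: 1791-12-03
[out] 1791-12-03
~$ roll n: -338
[out] 1790-12-30
~$ recall k: pesneva
[out] hend
~$ keep k: puve v: dune
[out] jezi
~$ index
[out] [fuho, pesneva, puve]
~$ roll n: 272
[out] 1791-09-28
~$ recall k: puve
[out] dune

Answer: cur=1791-09-28


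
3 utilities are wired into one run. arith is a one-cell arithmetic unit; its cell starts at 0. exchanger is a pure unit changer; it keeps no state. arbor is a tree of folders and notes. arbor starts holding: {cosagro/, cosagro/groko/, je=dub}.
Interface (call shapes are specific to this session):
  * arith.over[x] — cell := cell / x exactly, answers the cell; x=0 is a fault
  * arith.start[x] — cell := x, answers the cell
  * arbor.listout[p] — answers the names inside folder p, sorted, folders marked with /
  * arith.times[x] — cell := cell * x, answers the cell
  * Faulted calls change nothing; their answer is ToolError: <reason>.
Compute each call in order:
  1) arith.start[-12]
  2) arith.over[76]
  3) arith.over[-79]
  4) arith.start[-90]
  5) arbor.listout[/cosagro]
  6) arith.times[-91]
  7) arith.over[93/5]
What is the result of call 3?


Answer: 3/1501

Derivation:
I use arith.start on x→-12, which returns -12.
Then arith.over on x→76: -3/19.
Using arith.over on x→-79, → 3/1501.
Next I call arith.start on x→-90, → -90.
I call arbor.listout on p→/cosagro, which returns [groko/].
Next I call arith.times on x→-91, and see 8190.
Now I run arith.over on x→93/5, — result: 13650/31.


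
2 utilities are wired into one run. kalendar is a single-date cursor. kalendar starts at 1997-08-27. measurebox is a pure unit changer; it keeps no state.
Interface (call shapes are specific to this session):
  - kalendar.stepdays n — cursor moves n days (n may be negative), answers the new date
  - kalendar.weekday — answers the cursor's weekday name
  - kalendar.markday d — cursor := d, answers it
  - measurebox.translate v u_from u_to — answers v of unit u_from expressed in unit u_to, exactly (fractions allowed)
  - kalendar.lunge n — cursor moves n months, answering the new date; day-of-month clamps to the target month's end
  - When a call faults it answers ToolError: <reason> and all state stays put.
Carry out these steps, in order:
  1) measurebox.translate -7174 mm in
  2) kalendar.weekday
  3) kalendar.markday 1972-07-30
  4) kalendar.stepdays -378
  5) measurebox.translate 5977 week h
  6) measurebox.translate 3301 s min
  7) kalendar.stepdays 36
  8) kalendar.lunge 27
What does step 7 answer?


Answer: 1971-08-23

Derivation:
→ measurebox.translate(v: -7174, u_from: mm, u_to: in)
← -35870/127
→ kalendar.weekday()
← Wednesday
→ kalendar.markday(d: 1972-07-30)
← 1972-07-30
→ kalendar.stepdays(n: -378)
← 1971-07-18
→ measurebox.translate(v: 5977, u_from: week, u_to: h)
← 1004136
→ measurebox.translate(v: 3301, u_from: s, u_to: min)
← 3301/60
→ kalendar.stepdays(n: 36)
← 1971-08-23
→ kalendar.lunge(n: 27)
← 1973-11-23


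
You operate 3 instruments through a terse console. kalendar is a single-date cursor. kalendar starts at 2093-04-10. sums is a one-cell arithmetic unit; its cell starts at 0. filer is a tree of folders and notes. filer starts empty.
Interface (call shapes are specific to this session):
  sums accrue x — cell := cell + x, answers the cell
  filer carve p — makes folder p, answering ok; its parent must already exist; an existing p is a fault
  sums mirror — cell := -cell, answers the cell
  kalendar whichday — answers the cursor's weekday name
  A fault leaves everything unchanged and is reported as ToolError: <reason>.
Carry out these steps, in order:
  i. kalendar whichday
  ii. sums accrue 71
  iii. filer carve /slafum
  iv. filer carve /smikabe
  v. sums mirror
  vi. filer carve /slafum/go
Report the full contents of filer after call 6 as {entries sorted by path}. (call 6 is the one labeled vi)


·→ kalendar whichday()
·← Friday
·→ sums accrue(x=71)
·← 71
·→ filer carve(p=/slafum)
·← ok
·→ filer carve(p=/smikabe)
·← ok
·→ sums mirror()
·← -71
·→ filer carve(p=/slafum/go)
·← ok

Answer: {slafum/, slafum/go/, smikabe/}


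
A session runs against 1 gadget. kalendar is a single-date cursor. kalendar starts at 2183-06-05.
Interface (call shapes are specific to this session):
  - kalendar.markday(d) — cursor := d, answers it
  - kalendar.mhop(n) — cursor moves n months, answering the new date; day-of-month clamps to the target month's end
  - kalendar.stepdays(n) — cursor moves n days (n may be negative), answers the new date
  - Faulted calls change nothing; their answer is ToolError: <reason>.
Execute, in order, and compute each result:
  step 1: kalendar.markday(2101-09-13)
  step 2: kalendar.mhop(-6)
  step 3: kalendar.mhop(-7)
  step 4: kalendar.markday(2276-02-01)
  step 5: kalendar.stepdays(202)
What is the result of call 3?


;; 1. markday(d: 2101-09-13) => 2101-09-13
;; 2. mhop(n: -6) => 2101-03-13
;; 3. mhop(n: -7) => 2100-08-13
;; 4. markday(d: 2276-02-01) => 2276-02-01
;; 5. stepdays(n: 202) => 2276-08-21

Answer: 2100-08-13


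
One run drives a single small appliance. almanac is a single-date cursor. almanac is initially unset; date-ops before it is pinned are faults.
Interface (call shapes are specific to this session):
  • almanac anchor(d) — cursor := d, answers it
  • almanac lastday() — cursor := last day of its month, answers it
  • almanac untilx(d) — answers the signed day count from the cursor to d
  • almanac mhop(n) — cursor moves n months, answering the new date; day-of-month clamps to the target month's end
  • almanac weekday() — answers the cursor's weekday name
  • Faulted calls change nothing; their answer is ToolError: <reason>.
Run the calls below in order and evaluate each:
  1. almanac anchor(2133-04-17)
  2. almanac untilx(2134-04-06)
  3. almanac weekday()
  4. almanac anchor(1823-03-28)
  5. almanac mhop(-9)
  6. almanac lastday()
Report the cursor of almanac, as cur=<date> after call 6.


>>> almanac anchor 2133-04-17
[out] 2133-04-17
>>> almanac untilx 2134-04-06
[out] 354
>>> almanac weekday
[out] Friday
>>> almanac anchor 1823-03-28
[out] 1823-03-28
>>> almanac mhop -9
[out] 1822-06-28
>>> almanac lastday
[out] 1822-06-30

Answer: cur=1822-06-30


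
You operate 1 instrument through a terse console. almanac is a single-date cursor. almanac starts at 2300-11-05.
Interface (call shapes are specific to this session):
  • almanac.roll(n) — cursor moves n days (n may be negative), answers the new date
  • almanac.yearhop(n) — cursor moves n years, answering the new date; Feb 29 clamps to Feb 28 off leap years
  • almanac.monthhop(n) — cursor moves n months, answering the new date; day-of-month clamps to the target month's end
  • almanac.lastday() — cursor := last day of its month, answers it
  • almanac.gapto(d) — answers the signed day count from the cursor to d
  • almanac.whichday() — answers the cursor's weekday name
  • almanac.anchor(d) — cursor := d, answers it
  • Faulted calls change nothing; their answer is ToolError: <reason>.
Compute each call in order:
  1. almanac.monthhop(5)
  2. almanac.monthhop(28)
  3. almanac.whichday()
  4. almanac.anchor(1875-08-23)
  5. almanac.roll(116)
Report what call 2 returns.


// monthhop(n→5) => 2301-04-05
// monthhop(n→28) => 2303-08-05
// whichday() => Wednesday
// anchor(d→1875-08-23) => 1875-08-23
// roll(n→116) => 1875-12-17

Answer: 2303-08-05


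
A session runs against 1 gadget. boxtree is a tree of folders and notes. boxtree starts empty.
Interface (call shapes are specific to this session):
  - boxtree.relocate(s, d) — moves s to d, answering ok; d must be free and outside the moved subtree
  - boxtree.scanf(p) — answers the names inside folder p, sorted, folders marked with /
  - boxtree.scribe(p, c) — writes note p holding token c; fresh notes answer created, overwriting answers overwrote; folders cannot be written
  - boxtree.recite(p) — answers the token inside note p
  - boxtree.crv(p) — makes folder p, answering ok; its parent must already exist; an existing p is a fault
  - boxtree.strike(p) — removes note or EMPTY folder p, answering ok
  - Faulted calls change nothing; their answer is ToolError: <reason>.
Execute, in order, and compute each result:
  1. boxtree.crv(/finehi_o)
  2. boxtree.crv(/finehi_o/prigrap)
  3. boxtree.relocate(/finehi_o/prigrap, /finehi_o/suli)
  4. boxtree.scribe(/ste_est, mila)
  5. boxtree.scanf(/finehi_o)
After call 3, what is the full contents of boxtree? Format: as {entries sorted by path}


Answer: {finehi_o/, finehi_o/suli/}

Derivation:
# 1. boxtree.crv(/finehi_o) : ok
# 2. boxtree.crv(/finehi_o/prigrap) : ok
# 3. boxtree.relocate(/finehi_o/prigrap, /finehi_o/suli) : ok
# 4. boxtree.scribe(/ste_est, mila) : created
# 5. boxtree.scanf(/finehi_o) : [suli/]


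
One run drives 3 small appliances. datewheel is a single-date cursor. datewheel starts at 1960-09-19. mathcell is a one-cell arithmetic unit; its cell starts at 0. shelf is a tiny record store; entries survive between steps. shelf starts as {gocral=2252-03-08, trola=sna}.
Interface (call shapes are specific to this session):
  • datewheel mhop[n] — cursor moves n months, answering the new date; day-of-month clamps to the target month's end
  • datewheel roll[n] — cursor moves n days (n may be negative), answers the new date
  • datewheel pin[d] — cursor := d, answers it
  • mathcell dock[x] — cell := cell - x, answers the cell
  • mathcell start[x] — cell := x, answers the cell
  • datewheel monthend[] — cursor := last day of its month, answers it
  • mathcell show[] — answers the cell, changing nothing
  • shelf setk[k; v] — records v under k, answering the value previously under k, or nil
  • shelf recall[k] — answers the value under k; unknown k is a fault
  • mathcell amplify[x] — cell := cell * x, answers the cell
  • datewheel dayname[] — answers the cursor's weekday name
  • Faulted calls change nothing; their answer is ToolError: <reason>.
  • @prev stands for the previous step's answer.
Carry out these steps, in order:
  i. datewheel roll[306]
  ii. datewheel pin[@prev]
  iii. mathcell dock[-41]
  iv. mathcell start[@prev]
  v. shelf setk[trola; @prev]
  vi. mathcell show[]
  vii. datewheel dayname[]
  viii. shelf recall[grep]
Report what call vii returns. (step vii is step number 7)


! datewheel roll(306) : 1961-07-22
! datewheel pin(@prev) : 1961-07-22
! mathcell dock(-41) : 41
! mathcell start(@prev) : 41
! shelf setk(trola, @prev) : sna
! mathcell show() : 41
! datewheel dayname() : Saturday
! shelf recall(grep) : ToolError: no such key grep

Answer: Saturday


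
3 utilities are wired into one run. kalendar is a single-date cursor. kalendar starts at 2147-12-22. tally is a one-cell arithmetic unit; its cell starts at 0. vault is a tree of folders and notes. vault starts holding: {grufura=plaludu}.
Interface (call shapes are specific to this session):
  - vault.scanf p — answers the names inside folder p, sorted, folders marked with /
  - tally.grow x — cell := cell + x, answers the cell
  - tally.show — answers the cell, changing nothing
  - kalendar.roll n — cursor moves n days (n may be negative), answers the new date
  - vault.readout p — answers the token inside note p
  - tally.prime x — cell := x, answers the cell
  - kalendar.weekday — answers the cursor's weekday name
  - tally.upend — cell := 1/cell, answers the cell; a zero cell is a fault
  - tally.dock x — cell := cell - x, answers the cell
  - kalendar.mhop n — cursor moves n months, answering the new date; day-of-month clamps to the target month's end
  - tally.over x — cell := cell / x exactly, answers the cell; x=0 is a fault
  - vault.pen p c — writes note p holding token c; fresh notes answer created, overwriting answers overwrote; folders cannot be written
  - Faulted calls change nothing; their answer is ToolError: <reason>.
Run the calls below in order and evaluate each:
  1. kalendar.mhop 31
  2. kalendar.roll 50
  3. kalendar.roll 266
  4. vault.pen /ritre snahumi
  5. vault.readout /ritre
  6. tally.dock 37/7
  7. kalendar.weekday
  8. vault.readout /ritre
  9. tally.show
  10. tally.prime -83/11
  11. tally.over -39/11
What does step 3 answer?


Answer: 2151-06-03

Derivation:
;; mhop(31) ~> 2150-07-22
;; roll(50) ~> 2150-09-10
;; roll(266) ~> 2151-06-03
;; pen(/ritre, snahumi) ~> created
;; readout(/ritre) ~> snahumi
;; dock(37/7) ~> -37/7
;; weekday() ~> Thursday
;; readout(/ritre) ~> snahumi
;; show() ~> -37/7
;; prime(-83/11) ~> -83/11
;; over(-39/11) ~> 83/39


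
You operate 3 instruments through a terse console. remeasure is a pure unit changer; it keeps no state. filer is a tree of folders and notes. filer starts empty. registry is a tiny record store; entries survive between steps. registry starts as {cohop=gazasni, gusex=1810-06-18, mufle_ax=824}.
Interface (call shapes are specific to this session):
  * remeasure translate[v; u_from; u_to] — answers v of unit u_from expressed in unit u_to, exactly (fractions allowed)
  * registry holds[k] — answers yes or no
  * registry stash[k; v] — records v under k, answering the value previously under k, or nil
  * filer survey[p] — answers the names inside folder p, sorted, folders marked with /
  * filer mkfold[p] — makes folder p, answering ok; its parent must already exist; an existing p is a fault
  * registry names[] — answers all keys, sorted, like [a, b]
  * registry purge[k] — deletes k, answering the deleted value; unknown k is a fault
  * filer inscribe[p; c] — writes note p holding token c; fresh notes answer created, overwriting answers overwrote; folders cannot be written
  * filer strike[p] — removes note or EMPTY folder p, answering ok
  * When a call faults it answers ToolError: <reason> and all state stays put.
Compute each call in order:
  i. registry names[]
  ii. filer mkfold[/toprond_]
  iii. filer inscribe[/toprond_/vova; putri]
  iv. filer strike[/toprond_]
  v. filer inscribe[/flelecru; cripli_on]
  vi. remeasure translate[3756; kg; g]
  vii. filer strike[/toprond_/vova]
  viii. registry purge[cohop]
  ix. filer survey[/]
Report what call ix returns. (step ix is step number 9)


[in] registry names
:: [cohop, gusex, mufle_ax]
[in] filer mkfold p='/toprond_'
:: ok
[in] filer inscribe p='/toprond_/vova' c='putri'
:: created
[in] filer strike p='/toprond_'
:: ToolError: not empty
[in] filer inscribe p='/flelecru' c='cripli_on'
:: created
[in] remeasure translate v='3756' u_from='kg' u_to='g'
:: 3756000
[in] filer strike p='/toprond_/vova'
:: ok
[in] registry purge k='cohop'
:: gazasni
[in] filer survey p='/'
:: [flelecru, toprond_/]

Answer: [flelecru, toprond_/]


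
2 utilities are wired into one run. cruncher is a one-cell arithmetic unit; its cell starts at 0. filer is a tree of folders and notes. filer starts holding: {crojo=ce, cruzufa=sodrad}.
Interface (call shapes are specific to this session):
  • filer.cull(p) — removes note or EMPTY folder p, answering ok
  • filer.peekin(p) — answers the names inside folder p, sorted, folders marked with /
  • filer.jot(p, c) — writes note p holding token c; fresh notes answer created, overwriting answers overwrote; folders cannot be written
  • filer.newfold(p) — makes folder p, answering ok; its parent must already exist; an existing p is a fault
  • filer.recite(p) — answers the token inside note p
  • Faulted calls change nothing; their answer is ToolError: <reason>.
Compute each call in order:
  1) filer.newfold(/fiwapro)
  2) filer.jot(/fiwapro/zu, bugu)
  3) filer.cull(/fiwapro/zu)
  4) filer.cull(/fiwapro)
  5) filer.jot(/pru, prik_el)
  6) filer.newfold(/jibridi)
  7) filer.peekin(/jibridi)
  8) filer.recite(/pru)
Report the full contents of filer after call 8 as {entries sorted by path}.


Answer: {crojo=ce, cruzufa=sodrad, jibridi/, pru=prik_el}

Derivation:
·→ newfold(p→/fiwapro)
·← ok
·→ jot(p→/fiwapro/zu, c→bugu)
·← created
·→ cull(p→/fiwapro/zu)
·← ok
·→ cull(p→/fiwapro)
·← ok
·→ jot(p→/pru, c→prik_el)
·← created
·→ newfold(p→/jibridi)
·← ok
·→ peekin(p→/jibridi)
·← []
·→ recite(p→/pru)
·← prik_el


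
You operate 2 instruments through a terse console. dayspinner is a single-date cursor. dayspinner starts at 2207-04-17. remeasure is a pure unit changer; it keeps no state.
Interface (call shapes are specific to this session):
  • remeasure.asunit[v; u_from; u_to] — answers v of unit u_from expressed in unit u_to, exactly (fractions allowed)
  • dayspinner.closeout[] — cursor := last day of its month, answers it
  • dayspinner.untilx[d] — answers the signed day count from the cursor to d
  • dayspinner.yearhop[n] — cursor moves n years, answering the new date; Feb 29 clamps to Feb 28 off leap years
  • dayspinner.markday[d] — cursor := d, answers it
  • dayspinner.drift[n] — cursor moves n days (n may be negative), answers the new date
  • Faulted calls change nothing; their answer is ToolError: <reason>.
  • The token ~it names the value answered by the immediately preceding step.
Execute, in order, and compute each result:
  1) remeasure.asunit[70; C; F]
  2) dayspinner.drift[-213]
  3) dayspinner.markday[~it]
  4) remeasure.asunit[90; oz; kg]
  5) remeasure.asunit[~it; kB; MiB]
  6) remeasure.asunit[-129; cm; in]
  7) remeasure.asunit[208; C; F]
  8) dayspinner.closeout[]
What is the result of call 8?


Answer: 2206-09-30

Derivation:
I call remeasure.asunit on v: 70, u_from: C, u_to: F, which returns 158.
Using dayspinner.drift on n: -213, and see 2206-09-16.
I run dayspinner.markday on d: ~it: 2206-09-16.
Invoking remeasure.asunit on v: 90, u_from: oz, u_to: kg, which returns 408233133/160000000.
I call remeasure.asunit on v: ~it, u_from: kB, u_to: MiB, giving 408233133/167772160000.
Now I run remeasure.asunit on v: -129, u_from: cm, u_to: in, and see -6450/127.
Invoking remeasure.asunit on v: 208, u_from: C, u_to: F, → 2032/5.
Using dayspinner.closeout(), which returns 2206-09-30.


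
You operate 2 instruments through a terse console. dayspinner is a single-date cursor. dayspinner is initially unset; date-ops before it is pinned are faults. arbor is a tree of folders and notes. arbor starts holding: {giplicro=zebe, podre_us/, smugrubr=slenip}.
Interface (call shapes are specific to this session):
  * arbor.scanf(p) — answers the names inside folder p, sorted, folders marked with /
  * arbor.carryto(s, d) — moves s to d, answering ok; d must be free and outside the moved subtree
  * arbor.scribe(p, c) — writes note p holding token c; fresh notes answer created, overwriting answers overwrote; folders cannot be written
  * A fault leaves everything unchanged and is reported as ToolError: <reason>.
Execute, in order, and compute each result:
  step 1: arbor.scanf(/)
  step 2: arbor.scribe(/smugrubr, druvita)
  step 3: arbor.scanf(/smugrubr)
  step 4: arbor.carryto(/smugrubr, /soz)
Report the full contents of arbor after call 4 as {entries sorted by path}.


Do: arbor.scanf[p: /]
See: [giplicro, podre_us/, smugrubr]
Do: arbor.scribe[p: /smugrubr; c: druvita]
See: overwrote
Do: arbor.scanf[p: /smugrubr]
See: ToolError: not a directory
Do: arbor.carryto[s: /smugrubr; d: /soz]
See: ok

Answer: {giplicro=zebe, podre_us/, soz=druvita}


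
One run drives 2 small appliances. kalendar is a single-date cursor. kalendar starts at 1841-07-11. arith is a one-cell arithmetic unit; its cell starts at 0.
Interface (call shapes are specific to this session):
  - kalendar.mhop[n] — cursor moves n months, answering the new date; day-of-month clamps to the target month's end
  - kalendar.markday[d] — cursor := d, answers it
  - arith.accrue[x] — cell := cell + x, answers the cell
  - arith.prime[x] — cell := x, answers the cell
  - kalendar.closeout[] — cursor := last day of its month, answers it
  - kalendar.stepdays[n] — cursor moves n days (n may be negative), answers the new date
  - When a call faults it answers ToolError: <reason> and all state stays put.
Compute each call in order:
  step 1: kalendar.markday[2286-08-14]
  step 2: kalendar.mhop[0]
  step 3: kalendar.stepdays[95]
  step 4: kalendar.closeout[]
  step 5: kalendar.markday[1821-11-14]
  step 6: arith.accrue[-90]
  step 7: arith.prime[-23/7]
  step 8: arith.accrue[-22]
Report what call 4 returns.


Answer: 2286-11-30

Derivation:
→ markday(d: 2286-08-14)
← 2286-08-14
→ mhop(n: 0)
← 2286-08-14
→ stepdays(n: 95)
← 2286-11-17
→ closeout()
← 2286-11-30
→ markday(d: 1821-11-14)
← 1821-11-14
→ accrue(x: -90)
← -90
→ prime(x: -23/7)
← -23/7
→ accrue(x: -22)
← -177/7


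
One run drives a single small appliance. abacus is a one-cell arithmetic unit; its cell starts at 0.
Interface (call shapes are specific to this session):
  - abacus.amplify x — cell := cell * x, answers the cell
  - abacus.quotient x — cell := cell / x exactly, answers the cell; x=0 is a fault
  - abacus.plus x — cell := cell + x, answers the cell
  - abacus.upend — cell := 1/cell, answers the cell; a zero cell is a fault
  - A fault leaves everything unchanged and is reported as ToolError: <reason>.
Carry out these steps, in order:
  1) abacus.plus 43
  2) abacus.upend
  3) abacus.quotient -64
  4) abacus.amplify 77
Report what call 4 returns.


Answer: -77/2752

Derivation:
-> plus(x: 43)
<- 43
-> upend()
<- 1/43
-> quotient(x: -64)
<- -1/2752
-> amplify(x: 77)
<- -77/2752


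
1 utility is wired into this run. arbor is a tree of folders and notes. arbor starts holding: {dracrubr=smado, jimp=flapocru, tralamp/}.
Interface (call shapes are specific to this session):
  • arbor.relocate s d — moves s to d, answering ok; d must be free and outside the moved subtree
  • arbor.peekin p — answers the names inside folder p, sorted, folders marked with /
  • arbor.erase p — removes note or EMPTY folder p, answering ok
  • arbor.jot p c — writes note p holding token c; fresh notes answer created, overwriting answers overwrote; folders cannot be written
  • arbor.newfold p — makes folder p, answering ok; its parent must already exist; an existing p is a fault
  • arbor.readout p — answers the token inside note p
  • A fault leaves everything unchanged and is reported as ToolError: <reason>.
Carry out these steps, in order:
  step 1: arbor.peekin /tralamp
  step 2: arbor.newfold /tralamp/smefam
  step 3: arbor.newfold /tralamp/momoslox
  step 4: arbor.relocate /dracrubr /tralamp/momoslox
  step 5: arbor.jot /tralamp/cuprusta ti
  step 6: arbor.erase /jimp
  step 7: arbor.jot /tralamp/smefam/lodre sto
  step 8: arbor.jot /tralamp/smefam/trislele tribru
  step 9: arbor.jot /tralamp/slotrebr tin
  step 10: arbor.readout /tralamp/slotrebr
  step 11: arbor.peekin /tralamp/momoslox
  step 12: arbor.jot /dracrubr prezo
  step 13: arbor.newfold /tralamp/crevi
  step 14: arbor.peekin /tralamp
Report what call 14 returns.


I try arbor.peekin passing p=/tralamp, → [].
I call arbor.newfold passing p=/tralamp/smefam, → ok.
Next I call arbor.newfold passing p=/tralamp/momoslox, and see ok.
Then arbor.relocate passing s=/dracrubr, d=/tralamp/momoslox, — result: ToolError: exists.
I invoke arbor.jot passing p=/tralamp/cuprusta, c=ti, giving created.
I use arbor.erase passing p=/jimp, and observe ok.
I invoke arbor.jot passing p=/tralamp/smefam/lodre, c=sto, which returns created.
I try arbor.jot passing p=/tralamp/smefam/trislele, c=tribru, — result: created.
I invoke arbor.jot passing p=/tralamp/slotrebr, c=tin, → created.
Next I call arbor.readout passing p=/tralamp/slotrebr, and get tin.
Invoking arbor.peekin passing p=/tralamp/momoslox, → [].
Using arbor.jot passing p=/dracrubr, c=prezo, and observe overwrote.
I invoke arbor.newfold passing p=/tralamp/crevi, yielding ok.
I try arbor.peekin passing p=/tralamp, and observe [crevi/, cuprusta, momoslox/, slotrebr, smefam/].

Answer: [crevi/, cuprusta, momoslox/, slotrebr, smefam/]


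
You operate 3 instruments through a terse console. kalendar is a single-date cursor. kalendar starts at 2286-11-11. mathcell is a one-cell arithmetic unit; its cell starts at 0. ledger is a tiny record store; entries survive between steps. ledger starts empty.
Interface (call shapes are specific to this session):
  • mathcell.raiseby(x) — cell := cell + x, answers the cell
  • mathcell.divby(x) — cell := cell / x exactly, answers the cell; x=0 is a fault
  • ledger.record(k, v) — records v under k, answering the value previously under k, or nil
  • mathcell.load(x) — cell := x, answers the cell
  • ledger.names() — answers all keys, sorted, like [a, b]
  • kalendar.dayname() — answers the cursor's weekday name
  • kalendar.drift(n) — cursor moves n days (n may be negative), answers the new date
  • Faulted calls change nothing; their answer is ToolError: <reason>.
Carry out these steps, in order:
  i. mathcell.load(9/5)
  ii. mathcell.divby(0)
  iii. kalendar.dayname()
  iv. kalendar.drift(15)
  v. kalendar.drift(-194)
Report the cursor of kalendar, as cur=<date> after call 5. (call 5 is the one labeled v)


Answer: cur=2286-05-16

Derivation:
Act: mathcell.load[9/5]
Obs: 9/5
Act: mathcell.divby[0]
Obs: ToolError: division by zero
Act: kalendar.dayname[]
Obs: Thursday
Act: kalendar.drift[15]
Obs: 2286-11-26
Act: kalendar.drift[-194]
Obs: 2286-05-16


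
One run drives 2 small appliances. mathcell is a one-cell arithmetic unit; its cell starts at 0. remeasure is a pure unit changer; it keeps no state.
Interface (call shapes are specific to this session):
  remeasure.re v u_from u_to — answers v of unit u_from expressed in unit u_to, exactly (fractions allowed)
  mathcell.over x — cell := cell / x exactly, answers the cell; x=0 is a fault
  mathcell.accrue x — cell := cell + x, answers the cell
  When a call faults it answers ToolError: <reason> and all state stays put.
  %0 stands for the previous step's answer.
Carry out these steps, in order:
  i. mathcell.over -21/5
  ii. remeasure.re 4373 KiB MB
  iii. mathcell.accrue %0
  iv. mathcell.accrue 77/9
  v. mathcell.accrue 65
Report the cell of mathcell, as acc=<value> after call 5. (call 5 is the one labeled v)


Act: mathcell.over[x→-21/5]
Obs: 0
Act: remeasure.re[v→4373; u_from→KiB; u_to→MB]
Obs: 69968/15625
Act: mathcell.accrue[x→%0]
Obs: 69968/15625
Act: mathcell.accrue[x→77/9]
Obs: 1832837/140625
Act: mathcell.accrue[x→65]
Obs: 10973462/140625

Answer: acc=10973462/140625


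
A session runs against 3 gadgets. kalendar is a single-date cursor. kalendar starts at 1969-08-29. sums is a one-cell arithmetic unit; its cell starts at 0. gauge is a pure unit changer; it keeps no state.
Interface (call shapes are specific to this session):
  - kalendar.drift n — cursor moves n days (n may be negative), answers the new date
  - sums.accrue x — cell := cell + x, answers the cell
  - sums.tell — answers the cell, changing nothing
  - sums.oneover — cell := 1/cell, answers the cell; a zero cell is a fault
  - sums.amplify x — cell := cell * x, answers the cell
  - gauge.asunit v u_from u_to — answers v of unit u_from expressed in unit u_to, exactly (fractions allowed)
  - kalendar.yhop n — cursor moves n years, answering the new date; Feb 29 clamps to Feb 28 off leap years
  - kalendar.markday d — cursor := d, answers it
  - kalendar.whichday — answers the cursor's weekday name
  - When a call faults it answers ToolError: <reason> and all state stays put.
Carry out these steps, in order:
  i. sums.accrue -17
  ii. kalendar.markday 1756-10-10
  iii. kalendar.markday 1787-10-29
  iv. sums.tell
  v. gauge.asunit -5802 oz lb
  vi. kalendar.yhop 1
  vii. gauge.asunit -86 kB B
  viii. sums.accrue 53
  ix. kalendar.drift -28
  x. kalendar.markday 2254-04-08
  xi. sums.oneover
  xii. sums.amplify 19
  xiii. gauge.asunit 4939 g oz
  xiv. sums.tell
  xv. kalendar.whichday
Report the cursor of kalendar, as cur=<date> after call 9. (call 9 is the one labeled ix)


==> sums.accrue(x→-17)
<== -17
==> kalendar.markday(d→1756-10-10)
<== 1756-10-10
==> kalendar.markday(d→1787-10-29)
<== 1787-10-29
==> sums.tell()
<== -17
==> gauge.asunit(v→-5802, u_from→oz, u_to→lb)
<== -2901/8
==> kalendar.yhop(n→1)
<== 1788-10-29
==> gauge.asunit(v→-86, u_from→kB, u_to→B)
<== -86000
==> sums.accrue(x→53)
<== 36
==> kalendar.drift(n→-28)
<== 1788-10-01
==> kalendar.markday(d→2254-04-08)
<== 2254-04-08
==> sums.oneover()
<== 1/36
==> sums.amplify(x→19)
<== 19/36
==> gauge.asunit(v→4939, u_from→g, u_to→oz)
<== 718400000/4123567
==> sums.tell()
<== 19/36
==> kalendar.whichday()
<== Saturday

Answer: cur=1788-10-01
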